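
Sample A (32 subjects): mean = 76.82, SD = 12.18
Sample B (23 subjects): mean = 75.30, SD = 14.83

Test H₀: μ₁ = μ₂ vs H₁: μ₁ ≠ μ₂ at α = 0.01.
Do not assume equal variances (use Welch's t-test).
Welch's two-sample t-test:
H₀: μ₁ = μ₂
H₁: μ₁ ≠ μ₂
s₁²/n₁ = 12.18²/32 = 4.6360,  s₂²/n₂ = 14.83²/23 = 9.5621
SE = √(s₁²/n₁ + s₂²/n₂) = √(4.6360 + 9.5621) = 3.7680
df (Welch-Satterthwaite) = (s₁²/n₁ + s₂²/n₂)² / [(s₁²/n₁)²/(n₁-1) + (s₂²/n₂)²/(n₂-1)] ≈ 41.57
t = (x̄₁ - x̄₂) / SE = (76.82 - 75.30) / 3.7680 = 1.52 / 3.7680 = 0.403
p-value = 0.6887

Since p-value > α = 0.01, we fail to reject H₀.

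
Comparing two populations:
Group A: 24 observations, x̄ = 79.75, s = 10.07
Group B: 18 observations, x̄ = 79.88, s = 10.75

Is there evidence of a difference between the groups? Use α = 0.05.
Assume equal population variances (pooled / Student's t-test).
Student's two-sample t-test (equal variances):
H₀: μ₁ = μ₂
H₁: μ₁ ≠ μ₂
df = n₁ + n₂ - 2 = 40
Pooled variance s_p² = [(n₁-1)s₁² + (n₂-1)s₂²] / (n₁ + n₂ - 2) = [(23)(10.07²) + (17)(10.75²)] / 40 = 107.4219
SE = √(s_p²(1/n₁ + 1/n₂)) = √(107.4219 × (1/24 + 1/18)) = 3.2317
t = (x̄₁ - x̄₂) / SE = (79.75 - 79.88) / 3.2317 = -0.13 / 3.2317 = -0.040
p-value = 0.9681

Since p-value > α = 0.05, we fail to reject H₀.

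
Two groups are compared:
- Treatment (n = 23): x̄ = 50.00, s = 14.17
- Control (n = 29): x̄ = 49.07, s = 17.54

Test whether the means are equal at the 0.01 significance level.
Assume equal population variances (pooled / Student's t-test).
Student's two-sample t-test (equal variances):
H₀: μ₁ = μ₂
H₁: μ₁ ≠ μ₂
df = n₁ + n₂ - 2 = 50
Pooled variance s_p² = [(n₁-1)s₁² + (n₂-1)s₂²] / (n₁ + n₂ - 2) = [(22)(14.17²) + (28)(17.54²)] / 50 = 260.6320
SE = √(s_p²(1/n₁ + 1/n₂)) = √(260.6320 × (1/23 + 1/29)) = 4.5077
t = (x̄₁ - x̄₂) / SE = (50.00 - 49.07) / 4.5077 = 0.93 / 4.5077 = 0.206
p-value = 0.8374

Since p-value > α = 0.01, we fail to reject H₀.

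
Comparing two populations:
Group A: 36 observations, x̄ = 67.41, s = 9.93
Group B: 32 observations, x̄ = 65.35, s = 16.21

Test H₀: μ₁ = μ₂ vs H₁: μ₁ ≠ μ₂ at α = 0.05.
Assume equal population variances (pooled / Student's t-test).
Student's two-sample t-test (equal variances):
H₀: μ₁ = μ₂
H₁: μ₁ ≠ μ₂
df = n₁ + n₂ - 2 = 66
Pooled variance s_p² = [(n₁-1)s₁² + (n₂-1)s₂²] / (n₁ + n₂ - 2) = [(35)(9.93²) + (31)(16.21²)] / 66 = 175.7100
SE = √(s_p²(1/n₁ + 1/n₂)) = √(175.7100 × (1/36 + 1/32)) = 3.2205
t = (x̄₁ - x̄₂) / SE = (67.41 - 65.35) / 3.2205 = 2.06 / 3.2205 = 0.640
p-value = 0.5246

Since p-value > α = 0.05, we fail to reject H₀.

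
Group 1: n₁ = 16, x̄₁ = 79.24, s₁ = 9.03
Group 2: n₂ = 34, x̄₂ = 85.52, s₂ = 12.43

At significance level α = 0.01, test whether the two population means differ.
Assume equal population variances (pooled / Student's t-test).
Student's two-sample t-test (equal variances):
H₀: μ₁ = μ₂
H₁: μ₁ ≠ μ₂
df = n₁ + n₂ - 2 = 48
Pooled variance s_p² = [(n₁-1)s₁² + (n₂-1)s₂²] / (n₁ + n₂ - 2) = [(15)(9.03²) + (33)(12.43²)] / 48 = 131.7037
SE = √(s_p²(1/n₁ + 1/n₂)) = √(131.7037 × (1/16 + 1/34)) = 3.4792
t = (x̄₁ - x̄₂) / SE = (79.24 - 85.52) / 3.4792 = -6.28 / 3.4792 = -1.805
p-value = 0.0774

Since p-value > α = 0.01, we fail to reject H₀.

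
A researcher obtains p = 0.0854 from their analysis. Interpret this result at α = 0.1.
Since p = 0.0854 < α = 0.1, reject H₀.
There is sufficient evidence to reject the null hypothesis; the result is statistically significant at the 0.1 level.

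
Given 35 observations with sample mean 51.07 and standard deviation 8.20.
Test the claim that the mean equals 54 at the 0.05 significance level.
One-sample t-test:
H₀: μ = 54
H₁: μ ≠ 54
df = n - 1 = 34
t = (x̄ - μ₀) / (s/√n) = (51.07 - 54) / (8.20/√35) = -2.114
p-value = 0.0419

Since p-value < α = 0.05, we reject H₀.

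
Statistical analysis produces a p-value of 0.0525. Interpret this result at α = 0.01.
Since p = 0.0525 > α = 0.01, fail to reject H₀.
There is insufficient evidence to reject the null hypothesis; the result is not statistically significant at the 0.01 level.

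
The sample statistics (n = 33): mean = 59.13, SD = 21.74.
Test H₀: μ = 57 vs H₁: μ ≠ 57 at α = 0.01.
One-sample t-test:
H₀: μ = 57
H₁: μ ≠ 57
df = n - 1 = 32
t = (x̄ - μ₀) / (s/√n) = (59.13 - 57) / (21.74/√33) = 0.563
p-value = 0.5775

Since p-value > α = 0.01, we fail to reject H₀.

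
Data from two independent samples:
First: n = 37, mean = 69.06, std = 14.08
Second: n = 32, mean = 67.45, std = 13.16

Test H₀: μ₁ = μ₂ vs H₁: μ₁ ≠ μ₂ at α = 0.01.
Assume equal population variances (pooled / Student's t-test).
Student's two-sample t-test (equal variances):
H₀: μ₁ = μ₂
H₁: μ₁ ≠ μ₂
df = n₁ + n₂ - 2 = 67
Pooled variance s_p² = [(n₁-1)s₁² + (n₂-1)s₂²] / (n₁ + n₂ - 2) = [(36)(14.08²) + (31)(13.16²)] / 67 = 186.6511
SE = √(s_p²(1/n₁ + 1/n₂)) = √(186.6511 × (1/37 + 1/32)) = 3.2981
t = (x̄₁ - x̄₂) / SE = (69.06 - 67.45) / 3.2981 = 1.61 / 3.2981 = 0.488
p-value = 0.6270

Since p-value > α = 0.01, we fail to reject H₀.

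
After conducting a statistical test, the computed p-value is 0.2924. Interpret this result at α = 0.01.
Since p = 0.2924 > α = 0.01, fail to reject H₀.
There is insufficient evidence to reject the null hypothesis; the result is not statistically significant at the 0.01 level.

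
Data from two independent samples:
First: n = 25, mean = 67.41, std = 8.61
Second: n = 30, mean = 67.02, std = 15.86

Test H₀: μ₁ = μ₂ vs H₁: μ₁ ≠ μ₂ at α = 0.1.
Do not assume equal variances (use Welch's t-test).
Welch's two-sample t-test:
H₀: μ₁ = μ₂
H₁: μ₁ ≠ μ₂
s₁²/n₁ = 8.61²/25 = 2.9653,  s₂²/n₂ = 15.86²/30 = 8.3847
SE = √(s₁²/n₁ + s₂²/n₂) = √(2.9653 + 8.3847) = 3.3690
df (Welch-Satterthwaite) = (s₁²/n₁ + s₂²/n₂)² / [(s₁²/n₁)²/(n₁-1) + (s₂²/n₂)²/(n₂-1)] ≈ 46.16
t = (x̄₁ - x̄₂) / SE = (67.41 - 67.02) / 3.3690 = 0.39 / 3.3690 = 0.116
p-value = 0.9083

Since p-value > α = 0.1, we fail to reject H₀.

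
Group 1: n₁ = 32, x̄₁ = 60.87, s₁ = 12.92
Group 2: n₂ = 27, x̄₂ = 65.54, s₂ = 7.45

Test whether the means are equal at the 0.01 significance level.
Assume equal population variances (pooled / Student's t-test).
Student's two-sample t-test (equal variances):
H₀: μ₁ = μ₂
H₁: μ₁ ≠ μ₂
df = n₁ + n₂ - 2 = 57
Pooled variance s_p² = [(n₁-1)s₁² + (n₂-1)s₂²] / (n₁ + n₂ - 2) = [(31)(12.92²) + (26)(7.45²)] / 57 = 116.1015
SE = √(s_p²(1/n₁ + 1/n₂)) = √(116.1015 × (1/32 + 1/27)) = 2.8157
t = (x̄₁ - x̄₂) / SE = (60.87 - 65.54) / 2.8157 = -4.67 / 2.8157 = -1.659
p-value = 0.1027

Since p-value > α = 0.01, we fail to reject H₀.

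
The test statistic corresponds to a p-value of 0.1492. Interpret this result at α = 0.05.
Since p = 0.1492 > α = 0.05, fail to reject H₀.
There is insufficient evidence to reject the null hypothesis; the result is not statistically significant at the 0.05 level.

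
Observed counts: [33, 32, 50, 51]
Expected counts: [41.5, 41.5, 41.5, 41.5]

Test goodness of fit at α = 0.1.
Chi-square goodness of fit test:
H₀: observed counts match expected distribution
H₁: observed counts differ from expected distribution
df = k - 1 = 3
χ² = Σ(O - E)²/E
   = (33 - 41.5)²/41.5 + (32 - 41.5)²/41.5 + (50 - 41.5)²/41.5 + (51 - 41.5)²/41.5
   = 1.741 + 2.175 + 1.741 + 2.175
   = 7.83
p-value = 0.0496

Since p-value < α = 0.1, we reject H₀.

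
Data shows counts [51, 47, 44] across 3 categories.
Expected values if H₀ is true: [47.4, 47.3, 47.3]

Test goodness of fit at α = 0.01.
Chi-square goodness of fit test:
H₀: observed counts match expected distribution
H₁: observed counts differ from expected distribution
df = k - 1 = 2
χ² = Σ(O - E)²/E
   = (51 - 47.4)²/47.4 + (47 - 47.3)²/47.3 + (44 - 47.3)²/47.3
   = 0.273 + 0.002 + 0.230
   = 0.51
p-value = 0.7766

Since p-value > α = 0.01, we fail to reject H₀.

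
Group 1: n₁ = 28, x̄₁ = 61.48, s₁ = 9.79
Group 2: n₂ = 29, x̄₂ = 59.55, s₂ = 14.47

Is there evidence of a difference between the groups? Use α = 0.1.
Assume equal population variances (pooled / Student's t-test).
Student's two-sample t-test (equal variances):
H₀: μ₁ = μ₂
H₁: μ₁ ≠ μ₂
df = n₁ + n₂ - 2 = 55
Pooled variance s_p² = [(n₁-1)s₁² + (n₂-1)s₂²] / (n₁ + n₂ - 2) = [(27)(9.79²) + (28)(14.47²)] / 55 = 153.6447
SE = √(s_p²(1/n₁ + 1/n₂)) = √(153.6447 × (1/28 + 1/29)) = 3.2841
t = (x̄₁ - x̄₂) / SE = (61.48 - 59.55) / 3.2841 = 1.93 / 3.2841 = 0.588
p-value = 0.5592

Since p-value > α = 0.1, we fail to reject H₀.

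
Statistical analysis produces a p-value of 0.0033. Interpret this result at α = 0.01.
Since p = 0.0033 < α = 0.01, reject H₀.
There is sufficient evidence to reject the null hypothesis; the result is statistically significant at the 0.01 level.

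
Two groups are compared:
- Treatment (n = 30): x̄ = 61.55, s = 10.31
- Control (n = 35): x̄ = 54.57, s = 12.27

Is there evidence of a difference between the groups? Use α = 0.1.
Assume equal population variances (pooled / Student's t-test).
Student's two-sample t-test (equal variances):
H₀: μ₁ = μ₂
H₁: μ₁ ≠ μ₂
df = n₁ + n₂ - 2 = 63
Pooled variance s_p² = [(n₁-1)s₁² + (n₂-1)s₂²] / (n₁ + n₂ - 2) = [(29)(10.31²) + (34)(12.27²)] / 63 = 130.1807
SE = √(s_p²(1/n₁ + 1/n₂)) = √(130.1807 × (1/30 + 1/35)) = 2.8388
t = (x̄₁ - x̄₂) / SE = (61.55 - 54.57) / 2.8388 = 6.98 / 2.8388 = 2.459
p-value = 0.0167

Since p-value < α = 0.1, we reject H₀.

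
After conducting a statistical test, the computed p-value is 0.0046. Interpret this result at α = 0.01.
Since p = 0.0046 < α = 0.01, reject H₀.
There is sufficient evidence to reject the null hypothesis; the result is statistically significant at the 0.01 level.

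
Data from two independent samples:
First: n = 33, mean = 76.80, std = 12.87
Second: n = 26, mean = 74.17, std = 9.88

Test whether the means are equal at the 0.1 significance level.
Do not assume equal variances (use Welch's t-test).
Welch's two-sample t-test:
H₀: μ₁ = μ₂
H₁: μ₁ ≠ μ₂
s₁²/n₁ = 12.87²/33 = 5.0193,  s₂²/n₂ = 9.88²/26 = 3.7544
SE = √(s₁²/n₁ + s₂²/n₂) = √(5.0193 + 3.7544) = 2.9620
df (Welch-Satterthwaite) = (s₁²/n₁ + s₂²/n₂)² / [(s₁²/n₁)²/(n₁-1) + (s₂²/n₂)²/(n₂-1)] ≈ 56.97
t = (x̄₁ - x̄₂) / SE = (76.80 - 74.17) / 2.9620 = 2.63 / 2.9620 = 0.888
p-value = 0.3783

Since p-value > α = 0.1, we fail to reject H₀.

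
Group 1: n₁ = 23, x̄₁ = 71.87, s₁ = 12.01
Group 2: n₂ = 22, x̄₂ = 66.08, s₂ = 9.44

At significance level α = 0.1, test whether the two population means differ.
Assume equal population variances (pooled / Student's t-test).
Student's two-sample t-test (equal variances):
H₀: μ₁ = μ₂
H₁: μ₁ ≠ μ₂
df = n₁ + n₂ - 2 = 43
Pooled variance s_p² = [(n₁-1)s₁² + (n₂-1)s₂²] / (n₁ + n₂ - 2) = [(22)(12.01²) + (21)(9.44²)] / 43 = 117.3179
SE = √(s_p²(1/n₁ + 1/n₂)) = √(117.3179 × (1/23 + 1/22)) = 3.2301
t = (x̄₁ - x̄₂) / SE = (71.87 - 66.08) / 3.2301 = 5.79 / 3.2301 = 1.793
p-value = 0.0801

Since p-value < α = 0.1, we reject H₀.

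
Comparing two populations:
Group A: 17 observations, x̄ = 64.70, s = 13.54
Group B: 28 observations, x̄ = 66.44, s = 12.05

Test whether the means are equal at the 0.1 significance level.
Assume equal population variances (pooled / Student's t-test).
Student's two-sample t-test (equal variances):
H₀: μ₁ = μ₂
H₁: μ₁ ≠ μ₂
df = n₁ + n₂ - 2 = 43
Pooled variance s_p² = [(n₁-1)s₁² + (n₂-1)s₂²] / (n₁ + n₂ - 2) = [(16)(13.54²) + (27)(12.05²)] / 43 = 159.3901
SE = √(s_p²(1/n₁ + 1/n₂)) = √(159.3901 × (1/17 + 1/28)) = 3.8818
t = (x̄₁ - x̄₂) / SE = (64.70 - 66.44) / 3.8818 = -1.74 / 3.8818 = -0.448
p-value = 0.6562

Since p-value > α = 0.1, we fail to reject H₀.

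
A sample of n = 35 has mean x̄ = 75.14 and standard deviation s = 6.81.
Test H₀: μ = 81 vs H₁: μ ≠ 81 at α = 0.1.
One-sample t-test:
H₀: μ = 81
H₁: μ ≠ 81
df = n - 1 = 34
t = (x̄ - μ₀) / (s/√n) = (75.14 - 81) / (6.81/√35) = -5.091
p-value < 0.0001

Since p-value < α = 0.1, we reject H₀.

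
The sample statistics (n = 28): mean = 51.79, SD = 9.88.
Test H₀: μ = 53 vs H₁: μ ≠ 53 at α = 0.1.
One-sample t-test:
H₀: μ = 53
H₁: μ ≠ 53
df = n - 1 = 27
t = (x̄ - μ₀) / (s/√n) = (51.79 - 53) / (9.88/√28) = -0.648
p-value = 0.5224

Since p-value > α = 0.1, we fail to reject H₀.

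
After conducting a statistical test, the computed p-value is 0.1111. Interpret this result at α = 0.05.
Since p = 0.1111 > α = 0.05, fail to reject H₀.
There is insufficient evidence to reject the null hypothesis; the result is not statistically significant at the 0.05 level.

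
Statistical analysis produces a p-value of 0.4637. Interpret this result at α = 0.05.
Since p = 0.4637 > α = 0.05, fail to reject H₀.
There is insufficient evidence to reject the null hypothesis; the result is not statistically significant at the 0.05 level.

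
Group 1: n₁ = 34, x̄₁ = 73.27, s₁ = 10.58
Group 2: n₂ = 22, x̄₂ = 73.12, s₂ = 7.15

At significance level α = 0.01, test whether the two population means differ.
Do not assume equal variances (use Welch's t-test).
Welch's two-sample t-test:
H₀: μ₁ = μ₂
H₁: μ₁ ≠ μ₂
s₁²/n₁ = 10.58²/34 = 3.2922,  s₂²/n₂ = 7.15²/22 = 2.3237
SE = √(s₁²/n₁ + s₂²/n₂) = √(3.2922 + 2.3237) = 2.3698
df (Welch-Satterthwaite) = (s₁²/n₁ + s₂²/n₂)² / [(s₁²/n₁)²/(n₁-1) + (s₂²/n₂)²/(n₂-1)] ≈ 53.86
t = (x̄₁ - x̄₂) / SE = (73.27 - 73.12) / 2.3698 = 0.15 / 2.3698 = 0.063
p-value = 0.9498

Since p-value > α = 0.01, we fail to reject H₀.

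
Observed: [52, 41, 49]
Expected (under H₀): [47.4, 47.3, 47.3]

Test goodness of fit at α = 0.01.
Chi-square goodness of fit test:
H₀: observed counts match expected distribution
H₁: observed counts differ from expected distribution
df = k - 1 = 2
χ² = Σ(O - E)²/E
   = (52 - 47.4)²/47.4 + (41 - 47.3)²/47.3 + (49 - 47.3)²/47.3
   = 0.446 + 0.839 + 0.061
   = 1.35
p-value = 0.5100

Since p-value > α = 0.01, we fail to reject H₀.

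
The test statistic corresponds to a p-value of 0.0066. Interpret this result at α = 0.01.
Since p = 0.0066 < α = 0.01, reject H₀.
There is sufficient evidence to reject the null hypothesis; the result is statistically significant at the 0.01 level.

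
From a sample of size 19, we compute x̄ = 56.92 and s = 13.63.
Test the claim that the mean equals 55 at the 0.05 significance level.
One-sample t-test:
H₀: μ = 55
H₁: μ ≠ 55
df = n - 1 = 18
t = (x̄ - μ₀) / (s/√n) = (56.92 - 55) / (13.63/√19) = 0.614
p-value = 0.5469

Since p-value > α = 0.05, we fail to reject H₀.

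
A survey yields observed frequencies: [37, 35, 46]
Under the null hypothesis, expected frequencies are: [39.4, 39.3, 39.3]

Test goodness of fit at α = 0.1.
Chi-square goodness of fit test:
H₀: observed counts match expected distribution
H₁: observed counts differ from expected distribution
df = k - 1 = 2
χ² = Σ(O - E)²/E
   = (37 - 39.4)²/39.4 + (35 - 39.3)²/39.3 + (46 - 39.3)²/39.3
   = 0.146 + 0.470 + 1.142
   = 1.76
p-value = 0.4150

Since p-value > α = 0.1, we fail to reject H₀.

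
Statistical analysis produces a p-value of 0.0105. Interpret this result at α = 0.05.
Since p = 0.0105 < α = 0.05, reject H₀.
There is sufficient evidence to reject the null hypothesis; the result is statistically significant at the 0.05 level.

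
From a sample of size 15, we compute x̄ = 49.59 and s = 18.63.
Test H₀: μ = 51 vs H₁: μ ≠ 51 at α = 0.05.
One-sample t-test:
H₀: μ = 51
H₁: μ ≠ 51
df = n - 1 = 14
t = (x̄ - μ₀) / (s/√n) = (49.59 - 51) / (18.63/√15) = -0.293
p-value = 0.7737

Since p-value > α = 0.05, we fail to reject H₀.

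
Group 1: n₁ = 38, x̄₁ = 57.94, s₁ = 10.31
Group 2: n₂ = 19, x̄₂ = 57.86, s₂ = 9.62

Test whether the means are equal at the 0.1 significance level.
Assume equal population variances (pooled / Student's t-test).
Student's two-sample t-test (equal variances):
H₀: μ₁ = μ₂
H₁: μ₁ ≠ μ₂
df = n₁ + n₂ - 2 = 55
Pooled variance s_p² = [(n₁-1)s₁² + (n₂-1)s₂²] / (n₁ + n₂ - 2) = [(37)(10.31²) + (18)(9.62²)] / 55 = 101.7955
SE = √(s_p²(1/n₁ + 1/n₂)) = √(101.7955 × (1/38 + 1/19)) = 2.8349
t = (x̄₁ - x̄₂) / SE = (57.94 - 57.86) / 2.8349 = 0.08 / 2.8349 = 0.028
p-value = 0.9776

Since p-value > α = 0.1, we fail to reject H₀.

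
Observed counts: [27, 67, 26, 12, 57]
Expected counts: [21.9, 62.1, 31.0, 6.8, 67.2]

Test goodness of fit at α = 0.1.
Chi-square goodness of fit test:
H₀: observed counts match expected distribution
H₁: observed counts differ from expected distribution
df = k - 1 = 4
χ² = Σ(O - E)²/E
   = (27 - 21.9)²/21.9 + (67 - 62.1)²/62.1 + (26 - 31.0)²/31.0 + (12 - 6.8)²/6.8 + (57 - 67.2)²/67.2
   = 1.188 + 0.387 + 0.806 + 3.976 + 1.548
   = 7.91
p-value = 0.0951

Since p-value < α = 0.1, we reject H₀.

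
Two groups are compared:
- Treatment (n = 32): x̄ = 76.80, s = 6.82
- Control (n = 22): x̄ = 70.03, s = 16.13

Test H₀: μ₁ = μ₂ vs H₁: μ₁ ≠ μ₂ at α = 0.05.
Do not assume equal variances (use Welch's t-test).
Welch's two-sample t-test:
H₀: μ₁ = μ₂
H₁: μ₁ ≠ μ₂
s₁²/n₁ = 6.82²/32 = 1.4535,  s₂²/n₂ = 16.13²/22 = 11.8262
SE = √(s₁²/n₁ + s₂²/n₂) = √(1.4535 + 11.8262) = 3.6441
df (Welch-Satterthwaite) = (s₁²/n₁ + s₂²/n₂)² / [(s₁²/n₁)²/(n₁-1) + (s₂²/n₂)²/(n₂-1)] ≈ 26.21
t = (x̄₁ - x̄₂) / SE = (76.80 - 70.03) / 3.6441 = 6.77 / 3.6441 = 1.858
p-value = 0.0745

Since p-value > α = 0.05, we fail to reject H₀.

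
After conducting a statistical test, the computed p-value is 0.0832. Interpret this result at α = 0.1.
Since p = 0.0832 < α = 0.1, reject H₀.
There is sufficient evidence to reject the null hypothesis; the result is statistically significant at the 0.1 level.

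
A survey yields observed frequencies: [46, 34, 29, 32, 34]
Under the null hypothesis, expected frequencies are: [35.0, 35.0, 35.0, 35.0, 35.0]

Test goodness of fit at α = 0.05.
Chi-square goodness of fit test:
H₀: observed counts match expected distribution
H₁: observed counts differ from expected distribution
df = k - 1 = 4
χ² = Σ(O - E)²/E
   = (46 - 35.0)²/35.0 + (34 - 35.0)²/35.0 + (29 - 35.0)²/35.0 + (32 - 35.0)²/35.0 + (34 - 35.0)²/35.0
   = 3.457 + 0.029 + 1.029 + 0.257 + 0.029
   = 4.80
p-value = 0.3084

Since p-value > α = 0.05, we fail to reject H₀.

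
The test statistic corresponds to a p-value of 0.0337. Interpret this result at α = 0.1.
Since p = 0.0337 < α = 0.1, reject H₀.
There is sufficient evidence to reject the null hypothesis; the result is statistically significant at the 0.1 level.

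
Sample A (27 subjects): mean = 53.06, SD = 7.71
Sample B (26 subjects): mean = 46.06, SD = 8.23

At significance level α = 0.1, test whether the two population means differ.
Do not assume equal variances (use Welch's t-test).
Welch's two-sample t-test:
H₀: μ₁ = μ₂
H₁: μ₁ ≠ μ₂
s₁²/n₁ = 7.71²/27 = 2.2016,  s₂²/n₂ = 8.23²/26 = 2.6051
SE = √(s₁²/n₁ + s₂²/n₂) = √(2.2016 + 2.6051) = 2.1924
df (Welch-Satterthwaite) = (s₁²/n₁ + s₂²/n₂)² / [(s₁²/n₁)²/(n₁-1) + (s₂²/n₂)²/(n₂-1)] ≈ 50.46
t = (x̄₁ - x̄₂) / SE = (53.06 - 46.06) / 2.1924 = 7.00 / 2.1924 = 3.193
p-value = 0.0024

Since p-value < α = 0.1, we reject H₀.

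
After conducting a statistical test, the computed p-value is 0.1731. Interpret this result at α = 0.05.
Since p = 0.1731 > α = 0.05, fail to reject H₀.
There is insufficient evidence to reject the null hypothesis; the result is not statistically significant at the 0.05 level.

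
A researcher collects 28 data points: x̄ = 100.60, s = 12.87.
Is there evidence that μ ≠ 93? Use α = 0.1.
One-sample t-test:
H₀: μ = 93
H₁: μ ≠ 93
df = n - 1 = 27
t = (x̄ - μ₀) / (s/√n) = (100.60 - 93) / (12.87/√28) = 3.125
p-value = 0.0042

Since p-value < α = 0.1, we reject H₀.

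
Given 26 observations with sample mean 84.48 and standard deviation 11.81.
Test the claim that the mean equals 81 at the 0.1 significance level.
One-sample t-test:
H₀: μ = 81
H₁: μ ≠ 81
df = n - 1 = 25
t = (x̄ - μ₀) / (s/√n) = (84.48 - 81) / (11.81/√26) = 1.503
p-value = 0.1455

Since p-value > α = 0.1, we fail to reject H₀.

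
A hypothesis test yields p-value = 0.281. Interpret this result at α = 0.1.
Since p = 0.281 > α = 0.1, fail to reject H₀.
There is insufficient evidence to reject the null hypothesis; the result is not statistically significant at the 0.1 level.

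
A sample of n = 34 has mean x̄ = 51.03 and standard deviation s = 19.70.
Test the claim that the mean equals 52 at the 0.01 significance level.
One-sample t-test:
H₀: μ = 52
H₁: μ ≠ 52
df = n - 1 = 33
t = (x̄ - μ₀) / (s/√n) = (51.03 - 52) / (19.70/√34) = -0.287
p-value = 0.7758

Since p-value > α = 0.01, we fail to reject H₀.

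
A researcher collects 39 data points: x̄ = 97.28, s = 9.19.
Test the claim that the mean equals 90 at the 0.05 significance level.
One-sample t-test:
H₀: μ = 90
H₁: μ ≠ 90
df = n - 1 = 38
t = (x̄ - μ₀) / (s/√n) = (97.28 - 90) / (9.19/√39) = 4.947
p-value < 0.0001

Since p-value < α = 0.05, we reject H₀.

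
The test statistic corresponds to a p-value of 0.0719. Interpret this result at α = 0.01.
Since p = 0.0719 > α = 0.01, fail to reject H₀.
There is insufficient evidence to reject the null hypothesis; the result is not statistically significant at the 0.01 level.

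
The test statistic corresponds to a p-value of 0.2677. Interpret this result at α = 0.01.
Since p = 0.2677 > α = 0.01, fail to reject H₀.
There is insufficient evidence to reject the null hypothesis; the result is not statistically significant at the 0.01 level.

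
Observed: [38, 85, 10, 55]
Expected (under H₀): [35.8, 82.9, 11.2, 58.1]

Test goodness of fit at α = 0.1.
Chi-square goodness of fit test:
H₀: observed counts match expected distribution
H₁: observed counts differ from expected distribution
df = k - 1 = 3
χ² = Σ(O - E)²/E
   = (38 - 35.8)²/35.8 + (85 - 82.9)²/82.9 + (10 - 11.2)²/11.2 + (55 - 58.1)²/58.1
   = 0.135 + 0.053 + 0.129 + 0.165
   = 0.48
p-value = 0.9227

Since p-value > α = 0.1, we fail to reject H₀.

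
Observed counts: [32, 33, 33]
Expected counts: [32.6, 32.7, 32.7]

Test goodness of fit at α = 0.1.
Chi-square goodness of fit test:
H₀: observed counts match expected distribution
H₁: observed counts differ from expected distribution
df = k - 1 = 2
χ² = Σ(O - E)²/E
   = (32 - 32.6)²/32.6 + (33 - 32.7)²/32.7 + (33 - 32.7)²/32.7
   = 0.011 + 0.003 + 0.003
   = 0.02
p-value = 0.9918

Since p-value > α = 0.1, we fail to reject H₀.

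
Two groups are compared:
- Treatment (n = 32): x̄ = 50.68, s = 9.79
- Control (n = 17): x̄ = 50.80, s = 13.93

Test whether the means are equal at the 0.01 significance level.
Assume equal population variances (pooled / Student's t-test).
Student's two-sample t-test (equal variances):
H₀: μ₁ = μ₂
H₁: μ₁ ≠ μ₂
df = n₁ + n₂ - 2 = 47
Pooled variance s_p² = [(n₁-1)s₁² + (n₂-1)s₂²] / (n₁ + n₂ - 2) = [(31)(9.79²) + (16)(13.93²)] / 47 = 129.2742
SE = √(s_p²(1/n₁ + 1/n₂)) = √(129.2742 × (1/32 + 1/17)) = 3.4124
t = (x̄₁ - x̄₂) / SE = (50.68 - 50.80) / 3.4124 = -0.12 / 3.4124 = -0.035
p-value = 0.9721

Since p-value > α = 0.01, we fail to reject H₀.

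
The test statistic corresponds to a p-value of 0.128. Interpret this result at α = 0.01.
Since p = 0.128 > α = 0.01, fail to reject H₀.
There is insufficient evidence to reject the null hypothesis; the result is not statistically significant at the 0.01 level.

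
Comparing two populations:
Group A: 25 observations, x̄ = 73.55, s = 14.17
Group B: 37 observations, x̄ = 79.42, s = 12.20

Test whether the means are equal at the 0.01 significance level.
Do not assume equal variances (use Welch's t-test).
Welch's two-sample t-test:
H₀: μ₁ = μ₂
H₁: μ₁ ≠ μ₂
s₁²/n₁ = 14.17²/25 = 8.0316,  s₂²/n₂ = 12.20²/37 = 4.0227
SE = √(s₁²/n₁ + s₂²/n₂) = √(8.0316 + 4.0227) = 3.4719
df (Welch-Satterthwaite) = (s₁²/n₁ + s₂²/n₂)² / [(s₁²/n₁)²/(n₁-1) + (s₂²/n₂)²/(n₂-1)] ≈ 46.32
t = (x̄₁ - x̄₂) / SE = (73.55 - 79.42) / 3.4719 = -5.87 / 3.4719 = -1.691
p-value = 0.0976

Since p-value > α = 0.01, we fail to reject H₀.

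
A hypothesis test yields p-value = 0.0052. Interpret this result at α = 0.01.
Since p = 0.0052 < α = 0.01, reject H₀.
There is sufficient evidence to reject the null hypothesis; the result is statistically significant at the 0.01 level.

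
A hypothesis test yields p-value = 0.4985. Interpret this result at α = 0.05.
Since p = 0.4985 > α = 0.05, fail to reject H₀.
There is insufficient evidence to reject the null hypothesis; the result is not statistically significant at the 0.05 level.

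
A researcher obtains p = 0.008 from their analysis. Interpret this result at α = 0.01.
Since p = 0.008 < α = 0.01, reject H₀.
There is sufficient evidence to reject the null hypothesis; the result is statistically significant at the 0.01 level.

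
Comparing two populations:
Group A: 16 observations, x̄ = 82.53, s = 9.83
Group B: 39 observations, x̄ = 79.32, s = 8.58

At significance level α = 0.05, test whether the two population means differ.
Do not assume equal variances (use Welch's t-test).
Welch's two-sample t-test:
H₀: μ₁ = μ₂
H₁: μ₁ ≠ μ₂
s₁²/n₁ = 9.83²/16 = 6.0393,  s₂²/n₂ = 8.58²/39 = 1.8876
SE = √(s₁²/n₁ + s₂²/n₂) = √(6.0393 + 1.8876) = 2.8155
df (Welch-Satterthwaite) = (s₁²/n₁ + s₂²/n₂)² / [(s₁²/n₁)²/(n₁-1) + (s₂²/n₂)²/(n₂-1)] ≈ 24.88
t = (x̄₁ - x̄₂) / SE = (82.53 - 79.32) / 2.8155 = 3.21 / 2.8155 = 1.140
p-value = 0.2651

Since p-value > α = 0.05, we fail to reject H₀.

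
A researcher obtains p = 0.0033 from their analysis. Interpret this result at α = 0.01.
Since p = 0.0033 < α = 0.01, reject H₀.
There is sufficient evidence to reject the null hypothesis; the result is statistically significant at the 0.01 level.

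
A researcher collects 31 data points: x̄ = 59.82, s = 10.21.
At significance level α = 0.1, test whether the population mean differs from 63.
One-sample t-test:
H₀: μ = 63
H₁: μ ≠ 63
df = n - 1 = 30
t = (x̄ - μ₀) / (s/√n) = (59.82 - 63) / (10.21/√31) = -1.734
p-value = 0.0932

Since p-value < α = 0.1, we reject H₀.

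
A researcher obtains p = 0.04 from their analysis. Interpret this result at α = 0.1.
Since p = 0.04 < α = 0.1, reject H₀.
There is sufficient evidence to reject the null hypothesis; the result is statistically significant at the 0.1 level.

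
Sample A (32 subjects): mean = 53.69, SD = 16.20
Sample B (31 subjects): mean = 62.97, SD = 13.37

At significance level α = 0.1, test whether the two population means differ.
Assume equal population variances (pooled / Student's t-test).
Student's two-sample t-test (equal variances):
H₀: μ₁ = μ₂
H₁: μ₁ ≠ μ₂
df = n₁ + n₂ - 2 = 61
Pooled variance s_p² = [(n₁-1)s₁² + (n₂-1)s₂²] / (n₁ + n₂ - 2) = [(31)(16.20²) + (30)(13.37²)] / 61 = 221.2844
SE = √(s_p²(1/n₁ + 1/n₂)) = √(221.2844 × (1/32 + 1/31)) = 3.7488
t = (x̄₁ - x̄₂) / SE = (53.69 - 62.97) / 3.7488 = -9.28 / 3.7488 = -2.475
p-value = 0.0161

Since p-value < α = 0.1, we reject H₀.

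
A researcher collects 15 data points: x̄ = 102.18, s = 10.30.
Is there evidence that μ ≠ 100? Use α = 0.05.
One-sample t-test:
H₀: μ = 100
H₁: μ ≠ 100
df = n - 1 = 14
t = (x̄ - μ₀) / (s/√n) = (102.18 - 100) / (10.30/√15) = 0.820
p-value = 0.4261

Since p-value > α = 0.05, we fail to reject H₀.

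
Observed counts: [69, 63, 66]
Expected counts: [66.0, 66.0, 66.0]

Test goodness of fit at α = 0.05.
Chi-square goodness of fit test:
H₀: observed counts match expected distribution
H₁: observed counts differ from expected distribution
df = k - 1 = 2
χ² = Σ(O - E)²/E
   = (69 - 66.0)²/66.0 + (63 - 66.0)²/66.0 + (66 - 66.0)²/66.0
   = 0.136 + 0.136 + 0.000
   = 0.27
p-value = 0.8725

Since p-value > α = 0.05, we fail to reject H₀.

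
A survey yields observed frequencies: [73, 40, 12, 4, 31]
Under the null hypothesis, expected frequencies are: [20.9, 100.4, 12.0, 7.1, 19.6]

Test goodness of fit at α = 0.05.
Chi-square goodness of fit test:
H₀: observed counts match expected distribution
H₁: observed counts differ from expected distribution
df = k - 1 = 4
χ² = Σ(O - E)²/E
   = (73 - 20.9)²/20.9 + (40 - 100.4)²/100.4 + (12 - 12.0)²/12.0 + (4 - 7.1)²/7.1 + (31 - 19.6)²/19.6
   = 129.876 + 36.336 + 0.000 + 1.354 + 6.631
   = 174.20
p-value < 0.0001

Since p-value < α = 0.05, we reject H₀.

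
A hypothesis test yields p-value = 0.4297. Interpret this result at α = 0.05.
Since p = 0.4297 > α = 0.05, fail to reject H₀.
There is insufficient evidence to reject the null hypothesis; the result is not statistically significant at the 0.05 level.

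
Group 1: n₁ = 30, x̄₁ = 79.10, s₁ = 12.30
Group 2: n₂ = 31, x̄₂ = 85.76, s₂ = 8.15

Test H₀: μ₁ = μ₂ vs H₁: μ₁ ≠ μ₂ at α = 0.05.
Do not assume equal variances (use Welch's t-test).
Welch's two-sample t-test:
H₀: μ₁ = μ₂
H₁: μ₁ ≠ μ₂
s₁²/n₁ = 12.30²/30 = 5.0430,  s₂²/n₂ = 8.15²/31 = 2.1427
SE = √(s₁²/n₁ + s₂²/n₂) = √(5.0430 + 2.1427) = 2.6806
df (Welch-Satterthwaite) = (s₁²/n₁ + s₂²/n₂)² / [(s₁²/n₁)²/(n₁-1) + (s₂²/n₂)²/(n₂-1)] ≈ 50.13
t = (x̄₁ - x̄₂) / SE = (79.10 - 85.76) / 2.6806 = -6.66 / 2.6806 = -2.485
p-value = 0.0164

Since p-value < α = 0.05, we reject H₀.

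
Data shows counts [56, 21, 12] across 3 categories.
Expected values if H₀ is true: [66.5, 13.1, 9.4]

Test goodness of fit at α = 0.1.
Chi-square goodness of fit test:
H₀: observed counts match expected distribution
H₁: observed counts differ from expected distribution
df = k - 1 = 2
χ² = Σ(O - E)²/E
   = (56 - 66.5)²/66.5 + (21 - 13.1)²/13.1 + (12 - 9.4)²/9.4
   = 1.658 + 4.764 + 0.719
   = 7.14
p-value = 0.0281

Since p-value < α = 0.1, we reject H₀.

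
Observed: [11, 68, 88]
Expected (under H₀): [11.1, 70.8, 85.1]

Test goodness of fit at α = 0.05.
Chi-square goodness of fit test:
H₀: observed counts match expected distribution
H₁: observed counts differ from expected distribution
df = k - 1 = 2
χ² = Σ(O - E)²/E
   = (11 - 11.1)²/11.1 + (68 - 70.8)²/70.8 + (88 - 85.1)²/85.1
   = 0.001 + 0.111 + 0.099
   = 0.21
p-value = 0.9001

Since p-value > α = 0.05, we fail to reject H₀.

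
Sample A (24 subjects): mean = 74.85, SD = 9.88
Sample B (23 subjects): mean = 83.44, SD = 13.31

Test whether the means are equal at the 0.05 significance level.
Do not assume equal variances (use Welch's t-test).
Welch's two-sample t-test:
H₀: μ₁ = μ₂
H₁: μ₁ ≠ μ₂
s₁²/n₁ = 9.88²/24 = 4.0673,  s₂²/n₂ = 13.31²/23 = 7.7024
SE = √(s₁²/n₁ + s₂²/n₂) = √(4.0673 + 7.7024) = 3.4307
df (Welch-Satterthwaite) = (s₁²/n₁ + s₂²/n₂)² / [(s₁²/n₁)²/(n₁-1) + (s₂²/n₂)²/(n₂-1)] ≈ 40.55
t = (x̄₁ - x̄₂) / SE = (74.85 - 83.44) / 3.4307 = -8.59 / 3.4307 = -2.504
p-value = 0.0164

Since p-value < α = 0.05, we reject H₀.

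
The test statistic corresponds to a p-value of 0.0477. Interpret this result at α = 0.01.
Since p = 0.0477 > α = 0.01, fail to reject H₀.
There is insufficient evidence to reject the null hypothesis; the result is not statistically significant at the 0.01 level.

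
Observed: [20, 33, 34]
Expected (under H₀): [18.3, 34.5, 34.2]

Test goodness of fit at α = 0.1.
Chi-square goodness of fit test:
H₀: observed counts match expected distribution
H₁: observed counts differ from expected distribution
df = k - 1 = 2
χ² = Σ(O - E)²/E
   = (20 - 18.3)²/18.3 + (33 - 34.5)²/34.5 + (34 - 34.2)²/34.2
   = 0.158 + 0.065 + 0.001
   = 0.22
p-value = 0.8939

Since p-value > α = 0.1, we fail to reject H₀.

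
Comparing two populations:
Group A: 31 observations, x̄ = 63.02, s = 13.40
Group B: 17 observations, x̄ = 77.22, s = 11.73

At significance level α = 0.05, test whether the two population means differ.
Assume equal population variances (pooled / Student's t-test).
Student's two-sample t-test (equal variances):
H₀: μ₁ = μ₂
H₁: μ₁ ≠ μ₂
df = n₁ + n₂ - 2 = 46
Pooled variance s_p² = [(n₁-1)s₁² + (n₂-1)s₂²] / (n₁ + n₂ - 2) = [(30)(13.40²) + (16)(11.73²)] / 46 = 164.9627
SE = √(s_p²(1/n₁ + 1/n₂)) = √(164.9627 × (1/31 + 1/17)) = 3.8762
t = (x̄₁ - x̄₂) / SE = (63.02 - 77.22) / 3.8762 = -14.20 / 3.8762 = -3.663
p-value = 0.0006

Since p-value < α = 0.05, we reject H₀.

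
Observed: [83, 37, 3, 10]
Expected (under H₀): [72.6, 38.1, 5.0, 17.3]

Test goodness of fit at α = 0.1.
Chi-square goodness of fit test:
H₀: observed counts match expected distribution
H₁: observed counts differ from expected distribution
df = k - 1 = 3
χ² = Σ(O - E)²/E
   = (83 - 72.6)²/72.6 + (37 - 38.1)²/38.1 + (3 - 5.0)²/5.0 + (10 - 17.3)²/17.3
   = 1.490 + 0.032 + 0.800 + 3.080
   = 5.40
p-value = 0.1446

Since p-value > α = 0.1, we fail to reject H₀.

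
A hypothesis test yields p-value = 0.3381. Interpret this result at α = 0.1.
Since p = 0.3381 > α = 0.1, fail to reject H₀.
There is insufficient evidence to reject the null hypothesis; the result is not statistically significant at the 0.1 level.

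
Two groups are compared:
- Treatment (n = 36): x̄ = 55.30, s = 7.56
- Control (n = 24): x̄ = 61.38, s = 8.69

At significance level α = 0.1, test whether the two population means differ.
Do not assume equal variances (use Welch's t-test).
Welch's two-sample t-test:
H₀: μ₁ = μ₂
H₁: μ₁ ≠ μ₂
s₁²/n₁ = 7.56²/36 = 1.5876,  s₂²/n₂ = 8.69²/24 = 3.1465
SE = √(s₁²/n₁ + s₂²/n₂) = √(1.5876 + 3.1465) = 2.1758
df (Welch-Satterthwaite) = (s₁²/n₁ + s₂²/n₂)² / [(s₁²/n₁)²/(n₁-1) + (s₂²/n₂)²/(n₂-1)] ≈ 44.60
t = (x̄₁ - x̄₂) / SE = (55.30 - 61.38) / 2.1758 = -6.08 / 2.1758 = -2.794
p-value = 0.0076

Since p-value < α = 0.1, we reject H₀.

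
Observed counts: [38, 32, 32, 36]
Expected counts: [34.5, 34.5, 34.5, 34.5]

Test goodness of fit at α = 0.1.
Chi-square goodness of fit test:
H₀: observed counts match expected distribution
H₁: observed counts differ from expected distribution
df = k - 1 = 3
χ² = Σ(O - E)²/E
   = (38 - 34.5)²/34.5 + (32 - 34.5)²/34.5 + (32 - 34.5)²/34.5 + (36 - 34.5)²/34.5
   = 0.355 + 0.181 + 0.181 + 0.065
   = 0.78
p-value = 0.8536

Since p-value > α = 0.1, we fail to reject H₀.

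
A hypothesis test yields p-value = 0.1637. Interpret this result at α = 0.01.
Since p = 0.1637 > α = 0.01, fail to reject H₀.
There is insufficient evidence to reject the null hypothesis; the result is not statistically significant at the 0.01 level.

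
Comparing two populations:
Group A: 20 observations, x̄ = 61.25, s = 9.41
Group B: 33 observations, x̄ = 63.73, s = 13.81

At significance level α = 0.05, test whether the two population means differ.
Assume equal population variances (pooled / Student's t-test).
Student's two-sample t-test (equal variances):
H₀: μ₁ = μ₂
H₁: μ₁ ≠ μ₂
df = n₁ + n₂ - 2 = 51
Pooled variance s_p² = [(n₁-1)s₁² + (n₂-1)s₂²] / (n₁ + n₂ - 2) = [(19)(9.41²) + (32)(13.81²)] / 51 = 152.6535
SE = √(s_p²(1/n₁ + 1/n₂)) = √(152.6535 × (1/20 + 1/33)) = 3.5012
t = (x̄₁ - x̄₂) / SE = (61.25 - 63.73) / 3.5012 = -2.48 / 3.5012 = -0.708
p-value = 0.4820

Since p-value > α = 0.05, we fail to reject H₀.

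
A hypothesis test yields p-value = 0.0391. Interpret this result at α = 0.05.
Since p = 0.0391 < α = 0.05, reject H₀.
There is sufficient evidence to reject the null hypothesis; the result is statistically significant at the 0.05 level.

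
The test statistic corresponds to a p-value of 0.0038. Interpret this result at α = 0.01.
Since p = 0.0038 < α = 0.01, reject H₀.
There is sufficient evidence to reject the null hypothesis; the result is statistically significant at the 0.01 level.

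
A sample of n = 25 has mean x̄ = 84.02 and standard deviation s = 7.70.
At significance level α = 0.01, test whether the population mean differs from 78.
One-sample t-test:
H₀: μ = 78
H₁: μ ≠ 78
df = n - 1 = 24
t = (x̄ - μ₀) / (s/√n) = (84.02 - 78) / (7.70/√25) = 3.909
p-value = 0.0007

Since p-value < α = 0.01, we reject H₀.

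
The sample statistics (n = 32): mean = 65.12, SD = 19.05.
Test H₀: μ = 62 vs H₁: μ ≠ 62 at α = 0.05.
One-sample t-test:
H₀: μ = 62
H₁: μ ≠ 62
df = n - 1 = 31
t = (x̄ - μ₀) / (s/√n) = (65.12 - 62) / (19.05/√32) = 0.926
p-value = 0.3614

Since p-value > α = 0.05, we fail to reject H₀.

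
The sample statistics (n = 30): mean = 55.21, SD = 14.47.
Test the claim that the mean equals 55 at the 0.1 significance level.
One-sample t-test:
H₀: μ = 55
H₁: μ ≠ 55
df = n - 1 = 29
t = (x̄ - μ₀) / (s/√n) = (55.21 - 55) / (14.47/√30) = 0.079
p-value = 0.9372

Since p-value > α = 0.1, we fail to reject H₀.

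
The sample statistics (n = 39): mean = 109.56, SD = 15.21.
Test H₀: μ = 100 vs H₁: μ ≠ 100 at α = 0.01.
One-sample t-test:
H₀: μ = 100
H₁: μ ≠ 100
df = n - 1 = 38
t = (x̄ - μ₀) / (s/√n) = (109.56 - 100) / (15.21/√39) = 3.925
p-value = 0.0004

Since p-value < α = 0.01, we reject H₀.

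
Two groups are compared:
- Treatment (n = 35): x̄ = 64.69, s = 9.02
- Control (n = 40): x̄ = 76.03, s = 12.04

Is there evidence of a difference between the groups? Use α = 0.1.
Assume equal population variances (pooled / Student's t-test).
Student's two-sample t-test (equal variances):
H₀: μ₁ = μ₂
H₁: μ₁ ≠ μ₂
df = n₁ + n₂ - 2 = 73
Pooled variance s_p² = [(n₁-1)s₁² + (n₂-1)s₂²] / (n₁ + n₂ - 2) = [(34)(9.02²) + (39)(12.04²)] / 73 = 115.3391
SE = √(s_p²(1/n₁ + 1/n₂)) = √(115.3391 × (1/35 + 1/40)) = 2.4857
t = (x̄₁ - x̄₂) / SE = (64.69 - 76.03) / 2.4857 = -11.34 / 2.4857 = -4.562
p-value < 0.0001

Since p-value < α = 0.1, we reject H₀.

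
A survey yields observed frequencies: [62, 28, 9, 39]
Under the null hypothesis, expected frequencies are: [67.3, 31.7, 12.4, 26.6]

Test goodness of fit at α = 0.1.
Chi-square goodness of fit test:
H₀: observed counts match expected distribution
H₁: observed counts differ from expected distribution
df = k - 1 = 3
χ² = Σ(O - E)²/E
   = (62 - 67.3)²/67.3 + (28 - 31.7)²/31.7 + (9 - 12.4)²/12.4 + (39 - 26.6)²/26.6
   = 0.417 + 0.432 + 0.932 + 5.780
   = 7.56
p-value = 0.0560

Since p-value < α = 0.1, we reject H₀.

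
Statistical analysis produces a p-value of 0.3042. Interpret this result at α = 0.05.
Since p = 0.3042 > α = 0.05, fail to reject H₀.
There is insufficient evidence to reject the null hypothesis; the result is not statistically significant at the 0.05 level.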